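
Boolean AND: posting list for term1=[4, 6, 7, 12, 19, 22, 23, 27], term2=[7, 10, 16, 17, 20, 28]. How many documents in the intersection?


Boolean AND: find intersection of posting lists
term1 docs: [4, 6, 7, 12, 19, 22, 23, 27]
term2 docs: [7, 10, 16, 17, 20, 28]
Intersection: [7]
|intersection| = 1

1


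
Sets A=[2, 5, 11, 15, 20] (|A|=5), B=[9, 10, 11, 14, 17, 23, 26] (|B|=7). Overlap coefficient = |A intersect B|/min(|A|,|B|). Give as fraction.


A intersect B = [11]
|A intersect B| = 1
min(|A|, |B|) = min(5, 7) = 5
Overlap = 1 / 5 = 1/5

1/5


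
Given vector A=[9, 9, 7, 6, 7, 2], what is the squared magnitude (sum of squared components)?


|A|^2 = sum of squared components
A[0]^2 = 9^2 = 81
A[1]^2 = 9^2 = 81
A[2]^2 = 7^2 = 49
A[3]^2 = 6^2 = 36
A[4]^2 = 7^2 = 49
A[5]^2 = 2^2 = 4
Sum = 81 + 81 + 49 + 36 + 49 + 4 = 300

300


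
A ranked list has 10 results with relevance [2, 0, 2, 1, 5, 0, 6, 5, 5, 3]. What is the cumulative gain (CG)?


Cumulative Gain = sum of relevance scores
Position 1: rel=2, running sum=2
Position 2: rel=0, running sum=2
Position 3: rel=2, running sum=4
Position 4: rel=1, running sum=5
Position 5: rel=5, running sum=10
Position 6: rel=0, running sum=10
Position 7: rel=6, running sum=16
Position 8: rel=5, running sum=21
Position 9: rel=5, running sum=26
Position 10: rel=3, running sum=29
CG = 29

29


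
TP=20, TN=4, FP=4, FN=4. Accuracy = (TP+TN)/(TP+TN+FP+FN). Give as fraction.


Accuracy = (TP + TN) / (TP + TN + FP + FN)
TP + TN = 20 + 4 = 24
Total = 20 + 4 + 4 + 4 = 32
Accuracy = 24 / 32 = 3/4

3/4


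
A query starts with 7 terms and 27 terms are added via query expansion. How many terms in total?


Original terms: 7
Expansion terms: 27
Total = 7 + 27 = 34

34


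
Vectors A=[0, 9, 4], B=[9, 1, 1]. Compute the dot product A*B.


Dot product = sum of element-wise products
A[0]*B[0] = 0*9 = 0
A[1]*B[1] = 9*1 = 9
A[2]*B[2] = 4*1 = 4
Sum = 0 + 9 + 4 = 13

13


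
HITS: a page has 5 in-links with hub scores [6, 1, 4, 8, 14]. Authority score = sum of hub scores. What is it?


Authority = sum of hub scores of in-linkers
In-link 1: hub score = 6
In-link 2: hub score = 1
In-link 3: hub score = 4
In-link 4: hub score = 8
In-link 5: hub score = 14
Authority = 6 + 1 + 4 + 8 + 14 = 33

33


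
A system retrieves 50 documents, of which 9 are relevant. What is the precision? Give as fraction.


Precision = relevant_retrieved / total_retrieved
= 9 / 50
= 9 / (9 + 41)
= 9/50

9/50


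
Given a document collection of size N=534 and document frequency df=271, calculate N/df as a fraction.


IDF ratio = N / df
= 534 / 271
= 534/271

534/271


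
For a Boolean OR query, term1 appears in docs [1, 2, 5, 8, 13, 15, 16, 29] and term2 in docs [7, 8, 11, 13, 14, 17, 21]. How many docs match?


Boolean OR: find union of posting lists
term1 docs: [1, 2, 5, 8, 13, 15, 16, 29]
term2 docs: [7, 8, 11, 13, 14, 17, 21]
Union: [1, 2, 5, 7, 8, 11, 13, 14, 15, 16, 17, 21, 29]
|union| = 13

13


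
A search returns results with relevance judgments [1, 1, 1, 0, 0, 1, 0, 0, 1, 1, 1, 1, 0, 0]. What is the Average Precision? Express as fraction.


Computing P@k for each relevant position:
Position 1: relevant, P@1 = 1/1 = 1
Position 2: relevant, P@2 = 2/2 = 1
Position 3: relevant, P@3 = 3/3 = 1
Position 4: not relevant
Position 5: not relevant
Position 6: relevant, P@6 = 4/6 = 2/3
Position 7: not relevant
Position 8: not relevant
Position 9: relevant, P@9 = 5/9 = 5/9
Position 10: relevant, P@10 = 6/10 = 3/5
Position 11: relevant, P@11 = 7/11 = 7/11
Position 12: relevant, P@12 = 8/12 = 2/3
Position 13: not relevant
Position 14: not relevant
Sum of P@k = 1 + 1 + 1 + 2/3 + 5/9 + 3/5 + 7/11 + 2/3 = 3032/495
AP = 3032/495 / 8 = 379/495

379/495


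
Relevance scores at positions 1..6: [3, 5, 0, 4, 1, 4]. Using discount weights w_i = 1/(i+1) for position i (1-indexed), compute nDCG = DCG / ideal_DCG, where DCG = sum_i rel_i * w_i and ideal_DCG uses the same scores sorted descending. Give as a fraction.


Position discount weights w_i = 1/(i+1) for i=1..6:
Weights = [1/2, 1/3, 1/4, 1/5, 1/6, 1/7]
Actual relevance: [3, 5, 0, 4, 1, 4]
DCG = 3/2 + 5/3 + 0/4 + 4/5 + 1/6 + 4/7 = 494/105
Ideal relevance (sorted desc): [5, 4, 4, 3, 1, 0]
Ideal DCG = 5/2 + 4/3 + 4/4 + 3/5 + 1/6 + 0/7 = 28/5
nDCG = DCG / ideal_DCG = 494/105 / 28/5 = 247/294

247/294


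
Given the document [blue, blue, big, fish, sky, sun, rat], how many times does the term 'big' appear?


Document has 7 words
Scanning for 'big':
Found at positions: [2]
Count = 1

1


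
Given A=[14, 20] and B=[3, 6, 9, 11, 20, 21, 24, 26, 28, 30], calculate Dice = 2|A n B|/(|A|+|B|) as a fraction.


A intersect B = [20]
|A intersect B| = 1
|A| = 2, |B| = 10
Dice = 2*1 / (2+10)
= 2 / 12 = 1/6

1/6


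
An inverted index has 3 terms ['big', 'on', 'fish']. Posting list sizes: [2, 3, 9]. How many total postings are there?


Summing posting list sizes:
'big': 2 postings
'on': 3 postings
'fish': 9 postings
Total = 2 + 3 + 9 = 14

14


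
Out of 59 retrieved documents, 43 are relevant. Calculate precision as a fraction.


Precision = relevant_retrieved / total_retrieved
= 43 / 59
= 43 / (43 + 16)
= 43/59

43/59


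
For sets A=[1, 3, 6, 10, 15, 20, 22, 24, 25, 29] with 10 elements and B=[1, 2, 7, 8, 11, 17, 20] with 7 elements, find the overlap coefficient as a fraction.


A intersect B = [1, 20]
|A intersect B| = 2
min(|A|, |B|) = min(10, 7) = 7
Overlap = 2 / 7 = 2/7

2/7


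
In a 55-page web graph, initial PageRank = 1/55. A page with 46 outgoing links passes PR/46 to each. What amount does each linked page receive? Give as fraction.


Initial PR = 1/55 = 1/55
Outlinks = 46
Contribution per link = PR / outlinks
= 1/55 / 46
= 1/2530

1/2530


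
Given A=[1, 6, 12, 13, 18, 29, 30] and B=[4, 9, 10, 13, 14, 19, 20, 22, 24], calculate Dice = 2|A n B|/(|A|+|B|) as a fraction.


A intersect B = [13]
|A intersect B| = 1
|A| = 7, |B| = 9
Dice = 2*1 / (7+9)
= 2 / 16 = 1/8

1/8


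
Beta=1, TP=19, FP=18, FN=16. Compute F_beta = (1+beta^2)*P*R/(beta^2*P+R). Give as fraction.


P = TP/(TP+FP) = 19/37 = 19/37
R = TP/(TP+FN) = 19/35 = 19/35
beta^2 = 1^2 = 1
(1 + beta^2) = 2
Numerator = (1+beta^2)*P*R = 722/1295
Denominator = beta^2*P + R = 19/37 + 19/35 = 1368/1295
F_beta = 19/36

19/36


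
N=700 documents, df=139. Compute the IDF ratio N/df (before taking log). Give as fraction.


IDF ratio = N / df
= 700 / 139
= 700/139

700/139


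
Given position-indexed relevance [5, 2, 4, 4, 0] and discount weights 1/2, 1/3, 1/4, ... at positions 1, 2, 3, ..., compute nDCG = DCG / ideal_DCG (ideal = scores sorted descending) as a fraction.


Position discount weights w_i = 1/(i+1) for i=1..5:
Weights = [1/2, 1/3, 1/4, 1/5, 1/6]
Actual relevance: [5, 2, 4, 4, 0]
DCG = 5/2 + 2/3 + 4/4 + 4/5 + 0/6 = 149/30
Ideal relevance (sorted desc): [5, 4, 4, 2, 0]
Ideal DCG = 5/2 + 4/3 + 4/4 + 2/5 + 0/6 = 157/30
nDCG = DCG / ideal_DCG = 149/30 / 157/30 = 149/157

149/157


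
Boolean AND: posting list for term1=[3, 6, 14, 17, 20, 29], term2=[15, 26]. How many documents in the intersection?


Boolean AND: find intersection of posting lists
term1 docs: [3, 6, 14, 17, 20, 29]
term2 docs: [15, 26]
Intersection: []
|intersection| = 0

0


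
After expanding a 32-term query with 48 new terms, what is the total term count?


Original terms: 32
Expansion terms: 48
Total = 32 + 48 = 80

80


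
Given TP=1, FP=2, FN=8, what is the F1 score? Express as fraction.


F1 = 2 * P * R / (P + R)
P = TP/(TP+FP) = 1/3 = 1/3
R = TP/(TP+FN) = 1/9 = 1/9
2 * P * R = 2 * 1/3 * 1/9 = 2/27
P + R = 1/3 + 1/9 = 4/9
F1 = 2/27 / 4/9 = 1/6

1/6


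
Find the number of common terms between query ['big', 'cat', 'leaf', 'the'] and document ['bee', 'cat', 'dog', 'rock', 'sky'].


Query terms: ['big', 'cat', 'leaf', 'the']
Document terms: ['bee', 'cat', 'dog', 'rock', 'sky']
Common terms: ['cat']
Overlap count = 1

1


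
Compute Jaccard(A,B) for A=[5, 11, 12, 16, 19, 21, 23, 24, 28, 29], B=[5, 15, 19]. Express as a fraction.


A intersect B = [5, 19]
|A intersect B| = 2
A union B = [5, 11, 12, 15, 16, 19, 21, 23, 24, 28, 29]
|A union B| = 11
Jaccard = 2/11 = 2/11

2/11


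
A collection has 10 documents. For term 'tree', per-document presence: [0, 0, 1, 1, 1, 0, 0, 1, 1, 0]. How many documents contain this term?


Checking each document for 'tree':
Doc 1: absent
Doc 2: absent
Doc 3: present
Doc 4: present
Doc 5: present
Doc 6: absent
Doc 7: absent
Doc 8: present
Doc 9: present
Doc 10: absent
df = sum of presences = 0 + 0 + 1 + 1 + 1 + 0 + 0 + 1 + 1 + 0 = 5

5


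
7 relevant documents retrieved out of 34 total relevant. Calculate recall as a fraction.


Recall = retrieved_relevant / total_relevant
= 7 / 34
= 7 / (7 + 27)
= 7/34

7/34


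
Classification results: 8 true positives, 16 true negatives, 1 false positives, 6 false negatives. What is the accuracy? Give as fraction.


Accuracy = (TP + TN) / (TP + TN + FP + FN)
TP + TN = 8 + 16 = 24
Total = 8 + 16 + 1 + 6 = 31
Accuracy = 24 / 31 = 24/31

24/31


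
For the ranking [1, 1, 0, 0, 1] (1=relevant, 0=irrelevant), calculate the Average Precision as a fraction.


Computing P@k for each relevant position:
Position 1: relevant, P@1 = 1/1 = 1
Position 2: relevant, P@2 = 2/2 = 1
Position 3: not relevant
Position 4: not relevant
Position 5: relevant, P@5 = 3/5 = 3/5
Sum of P@k = 1 + 1 + 3/5 = 13/5
AP = 13/5 / 3 = 13/15

13/15


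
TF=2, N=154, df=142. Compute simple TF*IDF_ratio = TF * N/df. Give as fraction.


TF * (N/df)
= 2 * (154/142)
= 2 * 77/71
= 154/71

154/71


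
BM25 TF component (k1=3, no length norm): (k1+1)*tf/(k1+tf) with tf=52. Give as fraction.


BM25 TF component = (k1+1)*tf / (k1+tf)
k1 = 3, tf = 52
Numerator = (3+1)*52 = 208
Denominator = 3 + 52 = 55
= 208/55 = 208/55

208/55


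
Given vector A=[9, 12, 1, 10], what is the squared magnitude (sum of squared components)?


|A|^2 = sum of squared components
A[0]^2 = 9^2 = 81
A[1]^2 = 12^2 = 144
A[2]^2 = 1^2 = 1
A[3]^2 = 10^2 = 100
Sum = 81 + 144 + 1 + 100 = 326

326


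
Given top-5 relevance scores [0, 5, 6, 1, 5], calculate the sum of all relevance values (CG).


Cumulative Gain = sum of relevance scores
Position 1: rel=0, running sum=0
Position 2: rel=5, running sum=5
Position 3: rel=6, running sum=11
Position 4: rel=1, running sum=12
Position 5: rel=5, running sum=17
CG = 17

17


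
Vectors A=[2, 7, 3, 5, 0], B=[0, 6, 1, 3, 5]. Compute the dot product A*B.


Dot product = sum of element-wise products
A[0]*B[0] = 2*0 = 0
A[1]*B[1] = 7*6 = 42
A[2]*B[2] = 3*1 = 3
A[3]*B[3] = 5*3 = 15
A[4]*B[4] = 0*5 = 0
Sum = 0 + 42 + 3 + 15 + 0 = 60

60


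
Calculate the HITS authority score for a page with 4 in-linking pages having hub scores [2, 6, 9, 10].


Authority = sum of hub scores of in-linkers
In-link 1: hub score = 2
In-link 2: hub score = 6
In-link 3: hub score = 9
In-link 4: hub score = 10
Authority = 2 + 6 + 9 + 10 = 27

27


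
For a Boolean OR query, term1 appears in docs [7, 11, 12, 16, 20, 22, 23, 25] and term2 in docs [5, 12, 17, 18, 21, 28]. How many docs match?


Boolean OR: find union of posting lists
term1 docs: [7, 11, 12, 16, 20, 22, 23, 25]
term2 docs: [5, 12, 17, 18, 21, 28]
Union: [5, 7, 11, 12, 16, 17, 18, 20, 21, 22, 23, 25, 28]
|union| = 13

13


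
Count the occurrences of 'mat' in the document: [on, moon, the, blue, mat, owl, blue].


Document has 7 words
Scanning for 'mat':
Found at positions: [4]
Count = 1

1


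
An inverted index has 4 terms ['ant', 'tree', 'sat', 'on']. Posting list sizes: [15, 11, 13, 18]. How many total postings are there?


Summing posting list sizes:
'ant': 15 postings
'tree': 11 postings
'sat': 13 postings
'on': 18 postings
Total = 15 + 11 + 13 + 18 = 57

57


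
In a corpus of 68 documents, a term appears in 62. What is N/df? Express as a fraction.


IDF ratio = N / df
= 68 / 62
= 34/31

34/31


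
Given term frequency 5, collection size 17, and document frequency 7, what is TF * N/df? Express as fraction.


TF * (N/df)
= 5 * (17/7)
= 5 * 17/7
= 85/7

85/7


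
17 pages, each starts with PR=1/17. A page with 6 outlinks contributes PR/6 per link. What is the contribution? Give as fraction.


Initial PR = 1/17 = 1/17
Outlinks = 6
Contribution per link = PR / outlinks
= 1/17 / 6
= 1/102

1/102


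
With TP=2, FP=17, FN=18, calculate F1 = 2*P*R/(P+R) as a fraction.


F1 = 2 * P * R / (P + R)
P = TP/(TP+FP) = 2/19 = 2/19
R = TP/(TP+FN) = 2/20 = 1/10
2 * P * R = 2 * 2/19 * 1/10 = 2/95
P + R = 2/19 + 1/10 = 39/190
F1 = 2/95 / 39/190 = 4/39

4/39


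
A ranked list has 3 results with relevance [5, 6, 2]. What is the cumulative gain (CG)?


Cumulative Gain = sum of relevance scores
Position 1: rel=5, running sum=5
Position 2: rel=6, running sum=11
Position 3: rel=2, running sum=13
CG = 13

13


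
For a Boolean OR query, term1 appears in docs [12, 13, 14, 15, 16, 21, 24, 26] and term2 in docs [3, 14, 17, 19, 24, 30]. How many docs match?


Boolean OR: find union of posting lists
term1 docs: [12, 13, 14, 15, 16, 21, 24, 26]
term2 docs: [3, 14, 17, 19, 24, 30]
Union: [3, 12, 13, 14, 15, 16, 17, 19, 21, 24, 26, 30]
|union| = 12

12


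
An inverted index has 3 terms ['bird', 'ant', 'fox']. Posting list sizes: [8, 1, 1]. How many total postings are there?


Summing posting list sizes:
'bird': 8 postings
'ant': 1 postings
'fox': 1 postings
Total = 8 + 1 + 1 = 10

10


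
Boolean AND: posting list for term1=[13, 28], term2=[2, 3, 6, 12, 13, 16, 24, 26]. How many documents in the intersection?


Boolean AND: find intersection of posting lists
term1 docs: [13, 28]
term2 docs: [2, 3, 6, 12, 13, 16, 24, 26]
Intersection: [13]
|intersection| = 1

1


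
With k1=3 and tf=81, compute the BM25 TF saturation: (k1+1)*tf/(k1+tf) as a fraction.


BM25 TF component = (k1+1)*tf / (k1+tf)
k1 = 3, tf = 81
Numerator = (3+1)*81 = 324
Denominator = 3 + 81 = 84
= 324/84 = 27/7

27/7


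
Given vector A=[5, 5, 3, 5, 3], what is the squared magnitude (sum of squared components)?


|A|^2 = sum of squared components
A[0]^2 = 5^2 = 25
A[1]^2 = 5^2 = 25
A[2]^2 = 3^2 = 9
A[3]^2 = 5^2 = 25
A[4]^2 = 3^2 = 9
Sum = 25 + 25 + 9 + 25 + 9 = 93

93


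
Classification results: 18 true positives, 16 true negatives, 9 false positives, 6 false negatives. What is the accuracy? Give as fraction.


Accuracy = (TP + TN) / (TP + TN + FP + FN)
TP + TN = 18 + 16 = 34
Total = 18 + 16 + 9 + 6 = 49
Accuracy = 34 / 49 = 34/49

34/49


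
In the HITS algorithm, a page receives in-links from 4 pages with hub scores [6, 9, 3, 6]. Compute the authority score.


Authority = sum of hub scores of in-linkers
In-link 1: hub score = 6
In-link 2: hub score = 9
In-link 3: hub score = 3
In-link 4: hub score = 6
Authority = 6 + 9 + 3 + 6 = 24

24


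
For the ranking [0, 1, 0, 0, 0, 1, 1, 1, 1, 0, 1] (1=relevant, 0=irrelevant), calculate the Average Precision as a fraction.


Computing P@k for each relevant position:
Position 1: not relevant
Position 2: relevant, P@2 = 1/2 = 1/2
Position 3: not relevant
Position 4: not relevant
Position 5: not relevant
Position 6: relevant, P@6 = 2/6 = 1/3
Position 7: relevant, P@7 = 3/7 = 3/7
Position 8: relevant, P@8 = 4/8 = 1/2
Position 9: relevant, P@9 = 5/9 = 5/9
Position 10: not relevant
Position 11: relevant, P@11 = 6/11 = 6/11
Sum of P@k = 1/2 + 1/3 + 3/7 + 1/2 + 5/9 + 6/11 = 1984/693
AP = 1984/693 / 6 = 992/2079

992/2079


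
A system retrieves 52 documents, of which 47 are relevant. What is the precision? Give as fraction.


Precision = relevant_retrieved / total_retrieved
= 47 / 52
= 47 / (47 + 5)
= 47/52

47/52


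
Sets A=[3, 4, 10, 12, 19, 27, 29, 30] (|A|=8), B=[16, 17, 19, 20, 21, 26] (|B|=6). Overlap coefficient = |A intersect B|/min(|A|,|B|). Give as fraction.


A intersect B = [19]
|A intersect B| = 1
min(|A|, |B|) = min(8, 6) = 6
Overlap = 1 / 6 = 1/6

1/6


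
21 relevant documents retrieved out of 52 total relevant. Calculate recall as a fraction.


Recall = retrieved_relevant / total_relevant
= 21 / 52
= 21 / (21 + 31)
= 21/52

21/52


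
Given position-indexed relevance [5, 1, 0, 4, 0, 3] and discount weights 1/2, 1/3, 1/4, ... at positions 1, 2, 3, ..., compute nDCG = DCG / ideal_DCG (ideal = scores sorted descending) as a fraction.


Position discount weights w_i = 1/(i+1) for i=1..6:
Weights = [1/2, 1/3, 1/4, 1/5, 1/6, 1/7]
Actual relevance: [5, 1, 0, 4, 0, 3]
DCG = 5/2 + 1/3 + 0/4 + 4/5 + 0/6 + 3/7 = 853/210
Ideal relevance (sorted desc): [5, 4, 3, 1, 0, 0]
Ideal DCG = 5/2 + 4/3 + 3/4 + 1/5 + 0/6 + 0/7 = 287/60
nDCG = DCG / ideal_DCG = 853/210 / 287/60 = 1706/2009

1706/2009


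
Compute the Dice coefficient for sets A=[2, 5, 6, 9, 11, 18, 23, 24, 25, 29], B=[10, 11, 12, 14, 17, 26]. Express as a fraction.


A intersect B = [11]
|A intersect B| = 1
|A| = 10, |B| = 6
Dice = 2*1 / (10+6)
= 2 / 16 = 1/8

1/8


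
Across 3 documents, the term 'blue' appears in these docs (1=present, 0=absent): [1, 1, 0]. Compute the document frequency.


Checking each document for 'blue':
Doc 1: present
Doc 2: present
Doc 3: absent
df = sum of presences = 1 + 1 + 0 = 2

2


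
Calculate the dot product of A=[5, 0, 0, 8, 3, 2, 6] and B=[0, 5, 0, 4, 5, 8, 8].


Dot product = sum of element-wise products
A[0]*B[0] = 5*0 = 0
A[1]*B[1] = 0*5 = 0
A[2]*B[2] = 0*0 = 0
A[3]*B[3] = 8*4 = 32
A[4]*B[4] = 3*5 = 15
A[5]*B[5] = 2*8 = 16
A[6]*B[6] = 6*8 = 48
Sum = 0 + 0 + 0 + 32 + 15 + 16 + 48 = 111

111


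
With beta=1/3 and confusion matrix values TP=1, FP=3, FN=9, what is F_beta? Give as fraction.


P = TP/(TP+FP) = 1/4 = 1/4
R = TP/(TP+FN) = 1/10 = 1/10
beta^2 = 1/3^2 = 1/9
(1 + beta^2) = 10/9
Numerator = (1+beta^2)*P*R = 1/36
Denominator = beta^2*P + R = 1/36 + 1/10 = 23/180
F_beta = 5/23

5/23


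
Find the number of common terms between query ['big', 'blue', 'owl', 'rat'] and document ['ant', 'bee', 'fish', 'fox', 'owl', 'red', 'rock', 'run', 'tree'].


Query terms: ['big', 'blue', 'owl', 'rat']
Document terms: ['ant', 'bee', 'fish', 'fox', 'owl', 'red', 'rock', 'run', 'tree']
Common terms: ['owl']
Overlap count = 1

1


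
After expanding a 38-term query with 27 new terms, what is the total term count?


Original terms: 38
Expansion terms: 27
Total = 38 + 27 = 65

65


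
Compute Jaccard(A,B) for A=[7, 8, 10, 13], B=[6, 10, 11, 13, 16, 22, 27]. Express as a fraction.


A intersect B = [10, 13]
|A intersect B| = 2
A union B = [6, 7, 8, 10, 11, 13, 16, 22, 27]
|A union B| = 9
Jaccard = 2/9 = 2/9

2/9


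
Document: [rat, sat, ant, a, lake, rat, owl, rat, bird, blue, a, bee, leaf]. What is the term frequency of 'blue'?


Document has 13 words
Scanning for 'blue':
Found at positions: [9]
Count = 1

1


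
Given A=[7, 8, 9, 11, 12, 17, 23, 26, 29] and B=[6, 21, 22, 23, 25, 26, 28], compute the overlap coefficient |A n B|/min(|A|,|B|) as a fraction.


A intersect B = [23, 26]
|A intersect B| = 2
min(|A|, |B|) = min(9, 7) = 7
Overlap = 2 / 7 = 2/7

2/7


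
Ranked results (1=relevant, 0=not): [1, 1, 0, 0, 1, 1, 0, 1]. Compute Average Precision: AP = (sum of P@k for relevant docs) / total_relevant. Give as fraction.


Computing P@k for each relevant position:
Position 1: relevant, P@1 = 1/1 = 1
Position 2: relevant, P@2 = 2/2 = 1
Position 3: not relevant
Position 4: not relevant
Position 5: relevant, P@5 = 3/5 = 3/5
Position 6: relevant, P@6 = 4/6 = 2/3
Position 7: not relevant
Position 8: relevant, P@8 = 5/8 = 5/8
Sum of P@k = 1 + 1 + 3/5 + 2/3 + 5/8 = 467/120
AP = 467/120 / 5 = 467/600

467/600


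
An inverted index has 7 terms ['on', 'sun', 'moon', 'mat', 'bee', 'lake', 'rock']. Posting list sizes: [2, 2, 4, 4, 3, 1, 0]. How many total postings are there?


Summing posting list sizes:
'on': 2 postings
'sun': 2 postings
'moon': 4 postings
'mat': 4 postings
'bee': 3 postings
'lake': 1 postings
'rock': 0 postings
Total = 2 + 2 + 4 + 4 + 3 + 1 + 0 = 16

16


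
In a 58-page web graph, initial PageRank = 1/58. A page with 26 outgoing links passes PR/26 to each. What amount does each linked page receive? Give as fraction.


Initial PR = 1/58 = 1/58
Outlinks = 26
Contribution per link = PR / outlinks
= 1/58 / 26
= 1/1508

1/1508


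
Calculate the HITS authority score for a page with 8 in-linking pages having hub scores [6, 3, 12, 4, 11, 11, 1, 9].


Authority = sum of hub scores of in-linkers
In-link 1: hub score = 6
In-link 2: hub score = 3
In-link 3: hub score = 12
In-link 4: hub score = 4
In-link 5: hub score = 11
In-link 6: hub score = 11
In-link 7: hub score = 1
In-link 8: hub score = 9
Authority = 6 + 3 + 12 + 4 + 11 + 11 + 1 + 9 = 57

57


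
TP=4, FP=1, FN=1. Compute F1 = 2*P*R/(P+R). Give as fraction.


F1 = 2 * P * R / (P + R)
P = TP/(TP+FP) = 4/5 = 4/5
R = TP/(TP+FN) = 4/5 = 4/5
2 * P * R = 2 * 4/5 * 4/5 = 32/25
P + R = 4/5 + 4/5 = 8/5
F1 = 32/25 / 8/5 = 4/5

4/5


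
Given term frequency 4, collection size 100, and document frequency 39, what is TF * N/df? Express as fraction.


TF * (N/df)
= 4 * (100/39)
= 4 * 100/39
= 400/39

400/39


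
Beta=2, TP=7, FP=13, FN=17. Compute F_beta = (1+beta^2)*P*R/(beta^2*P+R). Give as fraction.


P = TP/(TP+FP) = 7/20 = 7/20
R = TP/(TP+FN) = 7/24 = 7/24
beta^2 = 2^2 = 4
(1 + beta^2) = 5
Numerator = (1+beta^2)*P*R = 49/96
Denominator = beta^2*P + R = 7/5 + 7/24 = 203/120
F_beta = 35/116

35/116


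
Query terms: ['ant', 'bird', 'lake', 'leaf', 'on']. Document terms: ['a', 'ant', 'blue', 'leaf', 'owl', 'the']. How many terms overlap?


Query terms: ['ant', 'bird', 'lake', 'leaf', 'on']
Document terms: ['a', 'ant', 'blue', 'leaf', 'owl', 'the']
Common terms: ['ant', 'leaf']
Overlap count = 2

2


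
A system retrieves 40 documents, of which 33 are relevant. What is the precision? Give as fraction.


Precision = relevant_retrieved / total_retrieved
= 33 / 40
= 33 / (33 + 7)
= 33/40

33/40


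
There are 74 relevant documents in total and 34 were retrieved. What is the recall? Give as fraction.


Recall = retrieved_relevant / total_relevant
= 34 / 74
= 34 / (34 + 40)
= 17/37

17/37


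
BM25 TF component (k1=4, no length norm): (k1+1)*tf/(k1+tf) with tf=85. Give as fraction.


BM25 TF component = (k1+1)*tf / (k1+tf)
k1 = 4, tf = 85
Numerator = (4+1)*85 = 425
Denominator = 4 + 85 = 89
= 425/89 = 425/89

425/89


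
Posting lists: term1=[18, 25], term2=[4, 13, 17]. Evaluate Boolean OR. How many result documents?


Boolean OR: find union of posting lists
term1 docs: [18, 25]
term2 docs: [4, 13, 17]
Union: [4, 13, 17, 18, 25]
|union| = 5

5


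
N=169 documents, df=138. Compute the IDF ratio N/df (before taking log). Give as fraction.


IDF ratio = N / df
= 169 / 138
= 169/138

169/138


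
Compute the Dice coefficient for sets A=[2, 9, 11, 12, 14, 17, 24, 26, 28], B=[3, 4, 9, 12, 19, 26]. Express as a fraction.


A intersect B = [9, 12, 26]
|A intersect B| = 3
|A| = 9, |B| = 6
Dice = 2*3 / (9+6)
= 6 / 15 = 2/5

2/5


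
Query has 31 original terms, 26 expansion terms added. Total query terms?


Original terms: 31
Expansion terms: 26
Total = 31 + 26 = 57

57


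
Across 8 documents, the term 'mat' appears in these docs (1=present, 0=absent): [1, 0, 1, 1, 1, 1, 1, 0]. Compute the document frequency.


Checking each document for 'mat':
Doc 1: present
Doc 2: absent
Doc 3: present
Doc 4: present
Doc 5: present
Doc 6: present
Doc 7: present
Doc 8: absent
df = sum of presences = 1 + 0 + 1 + 1 + 1 + 1 + 1 + 0 = 6

6


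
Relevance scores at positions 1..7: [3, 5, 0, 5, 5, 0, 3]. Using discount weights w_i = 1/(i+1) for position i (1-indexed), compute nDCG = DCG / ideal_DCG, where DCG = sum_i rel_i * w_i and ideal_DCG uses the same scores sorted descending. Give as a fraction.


Position discount weights w_i = 1/(i+1) for i=1..7:
Weights = [1/2, 1/3, 1/4, 1/5, 1/6, 1/7, 1/8]
Actual relevance: [3, 5, 0, 5, 5, 0, 3]
DCG = 3/2 + 5/3 + 0/4 + 5/5 + 5/6 + 0/7 + 3/8 = 43/8
Ideal relevance (sorted desc): [5, 5, 5, 3, 3, 0, 0]
Ideal DCG = 5/2 + 5/3 + 5/4 + 3/5 + 3/6 + 0/7 + 0/8 = 391/60
nDCG = DCG / ideal_DCG = 43/8 / 391/60 = 645/782

645/782


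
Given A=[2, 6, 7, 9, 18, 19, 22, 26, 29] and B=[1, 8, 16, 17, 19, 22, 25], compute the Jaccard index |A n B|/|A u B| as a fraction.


A intersect B = [19, 22]
|A intersect B| = 2
A union B = [1, 2, 6, 7, 8, 9, 16, 17, 18, 19, 22, 25, 26, 29]
|A union B| = 14
Jaccard = 2/14 = 1/7

1/7


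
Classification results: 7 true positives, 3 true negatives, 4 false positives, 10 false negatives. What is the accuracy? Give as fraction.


Accuracy = (TP + TN) / (TP + TN + FP + FN)
TP + TN = 7 + 3 = 10
Total = 7 + 3 + 4 + 10 = 24
Accuracy = 10 / 24 = 5/12

5/12


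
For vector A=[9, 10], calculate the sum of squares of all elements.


|A|^2 = sum of squared components
A[0]^2 = 9^2 = 81
A[1]^2 = 10^2 = 100
Sum = 81 + 100 = 181

181


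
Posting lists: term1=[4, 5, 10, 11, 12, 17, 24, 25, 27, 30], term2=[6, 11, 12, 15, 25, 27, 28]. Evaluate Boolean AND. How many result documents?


Boolean AND: find intersection of posting lists
term1 docs: [4, 5, 10, 11, 12, 17, 24, 25, 27, 30]
term2 docs: [6, 11, 12, 15, 25, 27, 28]
Intersection: [11, 12, 25, 27]
|intersection| = 4

4


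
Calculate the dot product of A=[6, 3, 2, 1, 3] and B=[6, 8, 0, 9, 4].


Dot product = sum of element-wise products
A[0]*B[0] = 6*6 = 36
A[1]*B[1] = 3*8 = 24
A[2]*B[2] = 2*0 = 0
A[3]*B[3] = 1*9 = 9
A[4]*B[4] = 3*4 = 12
Sum = 36 + 24 + 0 + 9 + 12 = 81

81


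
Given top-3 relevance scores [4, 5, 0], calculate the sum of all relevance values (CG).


Cumulative Gain = sum of relevance scores
Position 1: rel=4, running sum=4
Position 2: rel=5, running sum=9
Position 3: rel=0, running sum=9
CG = 9

9


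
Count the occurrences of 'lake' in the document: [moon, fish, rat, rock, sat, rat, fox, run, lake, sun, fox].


Document has 11 words
Scanning for 'lake':
Found at positions: [8]
Count = 1

1


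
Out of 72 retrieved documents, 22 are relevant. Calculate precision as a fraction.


Precision = relevant_retrieved / total_retrieved
= 22 / 72
= 22 / (22 + 50)
= 11/36

11/36


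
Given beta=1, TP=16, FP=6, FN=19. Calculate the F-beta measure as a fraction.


P = TP/(TP+FP) = 16/22 = 8/11
R = TP/(TP+FN) = 16/35 = 16/35
beta^2 = 1^2 = 1
(1 + beta^2) = 2
Numerator = (1+beta^2)*P*R = 256/385
Denominator = beta^2*P + R = 8/11 + 16/35 = 456/385
F_beta = 32/57

32/57


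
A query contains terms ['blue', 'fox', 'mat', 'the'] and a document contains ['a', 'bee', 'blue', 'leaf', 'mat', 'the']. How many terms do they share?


Query terms: ['blue', 'fox', 'mat', 'the']
Document terms: ['a', 'bee', 'blue', 'leaf', 'mat', 'the']
Common terms: ['blue', 'mat', 'the']
Overlap count = 3

3


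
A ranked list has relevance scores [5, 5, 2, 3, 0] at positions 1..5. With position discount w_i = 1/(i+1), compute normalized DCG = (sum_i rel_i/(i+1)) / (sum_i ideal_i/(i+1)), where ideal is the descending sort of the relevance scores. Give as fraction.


Position discount weights w_i = 1/(i+1) for i=1..5:
Weights = [1/2, 1/3, 1/4, 1/5, 1/6]
Actual relevance: [5, 5, 2, 3, 0]
DCG = 5/2 + 5/3 + 2/4 + 3/5 + 0/6 = 79/15
Ideal relevance (sorted desc): [5, 5, 3, 2, 0]
Ideal DCG = 5/2 + 5/3 + 3/4 + 2/5 + 0/6 = 319/60
nDCG = DCG / ideal_DCG = 79/15 / 319/60 = 316/319

316/319


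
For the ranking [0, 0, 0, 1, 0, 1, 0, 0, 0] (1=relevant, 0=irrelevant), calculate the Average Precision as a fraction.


Computing P@k for each relevant position:
Position 1: not relevant
Position 2: not relevant
Position 3: not relevant
Position 4: relevant, P@4 = 1/4 = 1/4
Position 5: not relevant
Position 6: relevant, P@6 = 2/6 = 1/3
Position 7: not relevant
Position 8: not relevant
Position 9: not relevant
Sum of P@k = 1/4 + 1/3 = 7/12
AP = 7/12 / 2 = 7/24

7/24


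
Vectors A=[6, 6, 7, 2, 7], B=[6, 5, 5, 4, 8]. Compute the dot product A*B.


Dot product = sum of element-wise products
A[0]*B[0] = 6*6 = 36
A[1]*B[1] = 6*5 = 30
A[2]*B[2] = 7*5 = 35
A[3]*B[3] = 2*4 = 8
A[4]*B[4] = 7*8 = 56
Sum = 36 + 30 + 35 + 8 + 56 = 165

165


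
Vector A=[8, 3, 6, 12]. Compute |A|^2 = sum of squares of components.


|A|^2 = sum of squared components
A[0]^2 = 8^2 = 64
A[1]^2 = 3^2 = 9
A[2]^2 = 6^2 = 36
A[3]^2 = 12^2 = 144
Sum = 64 + 9 + 36 + 144 = 253

253


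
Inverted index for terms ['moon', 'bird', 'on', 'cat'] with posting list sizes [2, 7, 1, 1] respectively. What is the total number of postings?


Summing posting list sizes:
'moon': 2 postings
'bird': 7 postings
'on': 1 postings
'cat': 1 postings
Total = 2 + 7 + 1 + 1 = 11

11


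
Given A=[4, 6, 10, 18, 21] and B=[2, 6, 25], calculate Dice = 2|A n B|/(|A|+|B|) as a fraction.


A intersect B = [6]
|A intersect B| = 1
|A| = 5, |B| = 3
Dice = 2*1 / (5+3)
= 2 / 8 = 1/4

1/4


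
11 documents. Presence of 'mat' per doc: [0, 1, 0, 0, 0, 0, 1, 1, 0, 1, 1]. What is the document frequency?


Checking each document for 'mat':
Doc 1: absent
Doc 2: present
Doc 3: absent
Doc 4: absent
Doc 5: absent
Doc 6: absent
Doc 7: present
Doc 8: present
Doc 9: absent
Doc 10: present
Doc 11: present
df = sum of presences = 0 + 1 + 0 + 0 + 0 + 0 + 1 + 1 + 0 + 1 + 1 = 5

5


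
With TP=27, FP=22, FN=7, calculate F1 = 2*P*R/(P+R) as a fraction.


F1 = 2 * P * R / (P + R)
P = TP/(TP+FP) = 27/49 = 27/49
R = TP/(TP+FN) = 27/34 = 27/34
2 * P * R = 2 * 27/49 * 27/34 = 729/833
P + R = 27/49 + 27/34 = 2241/1666
F1 = 729/833 / 2241/1666 = 54/83

54/83


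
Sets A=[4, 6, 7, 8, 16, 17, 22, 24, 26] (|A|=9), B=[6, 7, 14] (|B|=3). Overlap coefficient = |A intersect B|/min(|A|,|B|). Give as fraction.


A intersect B = [6, 7]
|A intersect B| = 2
min(|A|, |B|) = min(9, 3) = 3
Overlap = 2 / 3 = 2/3

2/3


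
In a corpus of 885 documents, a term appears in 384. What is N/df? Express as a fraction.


IDF ratio = N / df
= 885 / 384
= 295/128

295/128


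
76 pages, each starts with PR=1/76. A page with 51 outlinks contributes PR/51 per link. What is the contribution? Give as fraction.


Initial PR = 1/76 = 1/76
Outlinks = 51
Contribution per link = PR / outlinks
= 1/76 / 51
= 1/3876

1/3876


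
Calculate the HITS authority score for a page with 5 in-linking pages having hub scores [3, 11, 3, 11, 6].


Authority = sum of hub scores of in-linkers
In-link 1: hub score = 3
In-link 2: hub score = 11
In-link 3: hub score = 3
In-link 4: hub score = 11
In-link 5: hub score = 6
Authority = 3 + 11 + 3 + 11 + 6 = 34

34


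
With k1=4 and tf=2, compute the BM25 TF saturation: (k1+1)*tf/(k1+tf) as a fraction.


BM25 TF component = (k1+1)*tf / (k1+tf)
k1 = 4, tf = 2
Numerator = (4+1)*2 = 10
Denominator = 4 + 2 = 6
= 10/6 = 5/3

5/3


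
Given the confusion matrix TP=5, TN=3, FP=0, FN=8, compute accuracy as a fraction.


Accuracy = (TP + TN) / (TP + TN + FP + FN)
TP + TN = 5 + 3 = 8
Total = 5 + 3 + 0 + 8 = 16
Accuracy = 8 / 16 = 1/2

1/2


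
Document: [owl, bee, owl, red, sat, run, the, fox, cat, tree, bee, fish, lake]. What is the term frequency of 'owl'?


Document has 13 words
Scanning for 'owl':
Found at positions: [0, 2]
Count = 2

2


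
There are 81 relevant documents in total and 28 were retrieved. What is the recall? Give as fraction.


Recall = retrieved_relevant / total_relevant
= 28 / 81
= 28 / (28 + 53)
= 28/81

28/81


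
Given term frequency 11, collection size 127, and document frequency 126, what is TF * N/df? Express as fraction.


TF * (N/df)
= 11 * (127/126)
= 11 * 127/126
= 1397/126

1397/126


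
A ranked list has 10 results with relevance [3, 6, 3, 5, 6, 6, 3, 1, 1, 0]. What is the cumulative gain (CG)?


Cumulative Gain = sum of relevance scores
Position 1: rel=3, running sum=3
Position 2: rel=6, running sum=9
Position 3: rel=3, running sum=12
Position 4: rel=5, running sum=17
Position 5: rel=6, running sum=23
Position 6: rel=6, running sum=29
Position 7: rel=3, running sum=32
Position 8: rel=1, running sum=33
Position 9: rel=1, running sum=34
Position 10: rel=0, running sum=34
CG = 34

34


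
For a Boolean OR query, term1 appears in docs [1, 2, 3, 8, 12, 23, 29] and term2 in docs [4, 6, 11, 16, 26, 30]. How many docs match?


Boolean OR: find union of posting lists
term1 docs: [1, 2, 3, 8, 12, 23, 29]
term2 docs: [4, 6, 11, 16, 26, 30]
Union: [1, 2, 3, 4, 6, 8, 11, 12, 16, 23, 26, 29, 30]
|union| = 13

13


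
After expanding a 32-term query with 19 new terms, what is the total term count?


Original terms: 32
Expansion terms: 19
Total = 32 + 19 = 51

51


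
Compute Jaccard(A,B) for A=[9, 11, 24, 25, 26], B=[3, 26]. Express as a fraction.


A intersect B = [26]
|A intersect B| = 1
A union B = [3, 9, 11, 24, 25, 26]
|A union B| = 6
Jaccard = 1/6 = 1/6

1/6


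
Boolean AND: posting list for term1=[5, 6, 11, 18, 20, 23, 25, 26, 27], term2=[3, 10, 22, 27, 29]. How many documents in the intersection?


Boolean AND: find intersection of posting lists
term1 docs: [5, 6, 11, 18, 20, 23, 25, 26, 27]
term2 docs: [3, 10, 22, 27, 29]
Intersection: [27]
|intersection| = 1

1


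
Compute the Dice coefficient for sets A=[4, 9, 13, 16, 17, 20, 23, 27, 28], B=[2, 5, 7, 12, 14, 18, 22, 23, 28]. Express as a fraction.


A intersect B = [23, 28]
|A intersect B| = 2
|A| = 9, |B| = 9
Dice = 2*2 / (9+9)
= 4 / 18 = 2/9

2/9


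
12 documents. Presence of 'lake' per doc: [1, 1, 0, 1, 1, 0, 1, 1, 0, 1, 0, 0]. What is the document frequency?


Checking each document for 'lake':
Doc 1: present
Doc 2: present
Doc 3: absent
Doc 4: present
Doc 5: present
Doc 6: absent
Doc 7: present
Doc 8: present
Doc 9: absent
Doc 10: present
Doc 11: absent
Doc 12: absent
df = sum of presences = 1 + 1 + 0 + 1 + 1 + 0 + 1 + 1 + 0 + 1 + 0 + 0 = 7

7


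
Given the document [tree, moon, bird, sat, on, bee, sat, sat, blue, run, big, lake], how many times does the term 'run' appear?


Document has 12 words
Scanning for 'run':
Found at positions: [9]
Count = 1

1


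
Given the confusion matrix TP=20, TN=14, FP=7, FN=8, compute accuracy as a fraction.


Accuracy = (TP + TN) / (TP + TN + FP + FN)
TP + TN = 20 + 14 = 34
Total = 20 + 14 + 7 + 8 = 49
Accuracy = 34 / 49 = 34/49

34/49


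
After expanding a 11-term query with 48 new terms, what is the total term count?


Original terms: 11
Expansion terms: 48
Total = 11 + 48 = 59

59


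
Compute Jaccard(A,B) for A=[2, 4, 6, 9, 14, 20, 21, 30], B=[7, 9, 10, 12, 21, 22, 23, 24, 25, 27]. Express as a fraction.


A intersect B = [9, 21]
|A intersect B| = 2
A union B = [2, 4, 6, 7, 9, 10, 12, 14, 20, 21, 22, 23, 24, 25, 27, 30]
|A union B| = 16
Jaccard = 2/16 = 1/8

1/8


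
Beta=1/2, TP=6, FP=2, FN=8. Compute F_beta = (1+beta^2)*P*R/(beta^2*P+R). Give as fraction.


P = TP/(TP+FP) = 6/8 = 3/4
R = TP/(TP+FN) = 6/14 = 3/7
beta^2 = 1/2^2 = 1/4
(1 + beta^2) = 5/4
Numerator = (1+beta^2)*P*R = 45/112
Denominator = beta^2*P + R = 3/16 + 3/7 = 69/112
F_beta = 15/23

15/23


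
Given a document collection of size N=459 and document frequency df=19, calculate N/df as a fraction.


IDF ratio = N / df
= 459 / 19
= 459/19

459/19


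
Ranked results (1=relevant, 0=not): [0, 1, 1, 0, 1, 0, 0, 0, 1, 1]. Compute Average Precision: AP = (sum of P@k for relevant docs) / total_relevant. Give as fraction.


Computing P@k for each relevant position:
Position 1: not relevant
Position 2: relevant, P@2 = 1/2 = 1/2
Position 3: relevant, P@3 = 2/3 = 2/3
Position 4: not relevant
Position 5: relevant, P@5 = 3/5 = 3/5
Position 6: not relevant
Position 7: not relevant
Position 8: not relevant
Position 9: relevant, P@9 = 4/9 = 4/9
Position 10: relevant, P@10 = 5/10 = 1/2
Sum of P@k = 1/2 + 2/3 + 3/5 + 4/9 + 1/2 = 122/45
AP = 122/45 / 5 = 122/225

122/225


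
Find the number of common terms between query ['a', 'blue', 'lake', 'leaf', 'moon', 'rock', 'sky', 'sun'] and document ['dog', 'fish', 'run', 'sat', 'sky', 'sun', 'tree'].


Query terms: ['a', 'blue', 'lake', 'leaf', 'moon', 'rock', 'sky', 'sun']
Document terms: ['dog', 'fish', 'run', 'sat', 'sky', 'sun', 'tree']
Common terms: ['sky', 'sun']
Overlap count = 2

2


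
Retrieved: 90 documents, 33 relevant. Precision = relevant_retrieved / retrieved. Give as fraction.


Precision = relevant_retrieved / total_retrieved
= 33 / 90
= 33 / (33 + 57)
= 11/30

11/30


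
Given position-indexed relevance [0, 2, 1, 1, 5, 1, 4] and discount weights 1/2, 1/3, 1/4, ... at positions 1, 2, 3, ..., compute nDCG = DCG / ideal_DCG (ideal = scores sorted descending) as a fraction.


Position discount weights w_i = 1/(i+1) for i=1..7:
Weights = [1/2, 1/3, 1/4, 1/5, 1/6, 1/7, 1/8]
Actual relevance: [0, 2, 1, 1, 5, 1, 4]
DCG = 0/2 + 2/3 + 1/4 + 1/5 + 5/6 + 1/7 + 4/8 = 363/140
Ideal relevance (sorted desc): [5, 4, 2, 1, 1, 1, 0]
Ideal DCG = 5/2 + 4/3 + 2/4 + 1/5 + 1/6 + 1/7 + 0/8 = 339/70
nDCG = DCG / ideal_DCG = 363/140 / 339/70 = 121/226

121/226


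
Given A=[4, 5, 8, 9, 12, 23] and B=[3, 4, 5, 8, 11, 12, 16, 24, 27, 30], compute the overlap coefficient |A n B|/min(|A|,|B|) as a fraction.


A intersect B = [4, 5, 8, 12]
|A intersect B| = 4
min(|A|, |B|) = min(6, 10) = 6
Overlap = 4 / 6 = 2/3

2/3


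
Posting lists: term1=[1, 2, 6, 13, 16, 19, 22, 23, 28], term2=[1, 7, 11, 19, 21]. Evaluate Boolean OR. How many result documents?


Boolean OR: find union of posting lists
term1 docs: [1, 2, 6, 13, 16, 19, 22, 23, 28]
term2 docs: [1, 7, 11, 19, 21]
Union: [1, 2, 6, 7, 11, 13, 16, 19, 21, 22, 23, 28]
|union| = 12

12


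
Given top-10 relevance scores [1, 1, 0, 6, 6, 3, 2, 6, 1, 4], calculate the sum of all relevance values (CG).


Cumulative Gain = sum of relevance scores
Position 1: rel=1, running sum=1
Position 2: rel=1, running sum=2
Position 3: rel=0, running sum=2
Position 4: rel=6, running sum=8
Position 5: rel=6, running sum=14
Position 6: rel=3, running sum=17
Position 7: rel=2, running sum=19
Position 8: rel=6, running sum=25
Position 9: rel=1, running sum=26
Position 10: rel=4, running sum=30
CG = 30

30


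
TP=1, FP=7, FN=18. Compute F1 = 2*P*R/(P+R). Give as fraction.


F1 = 2 * P * R / (P + R)
P = TP/(TP+FP) = 1/8 = 1/8
R = TP/(TP+FN) = 1/19 = 1/19
2 * P * R = 2 * 1/8 * 1/19 = 1/76
P + R = 1/8 + 1/19 = 27/152
F1 = 1/76 / 27/152 = 2/27

2/27


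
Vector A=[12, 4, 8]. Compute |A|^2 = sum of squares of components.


|A|^2 = sum of squared components
A[0]^2 = 12^2 = 144
A[1]^2 = 4^2 = 16
A[2]^2 = 8^2 = 64
Sum = 144 + 16 + 64 = 224

224


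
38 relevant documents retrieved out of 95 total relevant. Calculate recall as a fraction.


Recall = retrieved_relevant / total_relevant
= 38 / 95
= 38 / (38 + 57)
= 2/5

2/5


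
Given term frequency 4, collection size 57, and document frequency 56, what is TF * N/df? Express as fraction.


TF * (N/df)
= 4 * (57/56)
= 4 * 57/56
= 57/14

57/14


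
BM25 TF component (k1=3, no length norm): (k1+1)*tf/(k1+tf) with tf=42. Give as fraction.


BM25 TF component = (k1+1)*tf / (k1+tf)
k1 = 3, tf = 42
Numerator = (3+1)*42 = 168
Denominator = 3 + 42 = 45
= 168/45 = 56/15

56/15


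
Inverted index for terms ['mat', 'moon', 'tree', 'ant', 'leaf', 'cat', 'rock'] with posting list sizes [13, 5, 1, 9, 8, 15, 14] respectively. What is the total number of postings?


Summing posting list sizes:
'mat': 13 postings
'moon': 5 postings
'tree': 1 postings
'ant': 9 postings
'leaf': 8 postings
'cat': 15 postings
'rock': 14 postings
Total = 13 + 5 + 1 + 9 + 8 + 15 + 14 = 65

65


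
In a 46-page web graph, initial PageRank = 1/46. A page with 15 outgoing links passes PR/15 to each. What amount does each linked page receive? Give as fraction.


Initial PR = 1/46 = 1/46
Outlinks = 15
Contribution per link = PR / outlinks
= 1/46 / 15
= 1/690

1/690


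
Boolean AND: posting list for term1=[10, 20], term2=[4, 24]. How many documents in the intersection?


Boolean AND: find intersection of posting lists
term1 docs: [10, 20]
term2 docs: [4, 24]
Intersection: []
|intersection| = 0

0
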